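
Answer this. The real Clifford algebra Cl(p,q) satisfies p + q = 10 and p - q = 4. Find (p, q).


We need p + q = 10 and p - q = 4.
Adding: 2p = 10 + 4 = 14, so p = 7.
Then q = 10 - 7 = 3.
(p, q) = (7, 3)


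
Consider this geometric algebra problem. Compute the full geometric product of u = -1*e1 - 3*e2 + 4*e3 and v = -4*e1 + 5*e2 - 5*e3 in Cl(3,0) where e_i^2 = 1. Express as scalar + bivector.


In Cl(3,0): e_i^2 = 1, e_ie_j = -e_je_i for i != j.
Scalar part = u . v = (-1)*(-4) + (-3)*5 + 4*(-5)
= 4 + (-15) + (-20) = -31
e12 coeff = (-1)*5 - (-3)*(-4) = -5 - 12 = -17
e13 coeff = (-1)*(-5) - 4*(-4) = 5 - (-16) = 21
e23 coeff = (-3)*(-5) - 4*5 = 15 - 20 = -5
uv = -31 - 17*e12 + 21*e13 - 5*e23


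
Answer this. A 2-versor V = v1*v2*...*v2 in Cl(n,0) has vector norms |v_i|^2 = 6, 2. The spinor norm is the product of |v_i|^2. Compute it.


Spinor norm N(V) = |v1|^2 * |v2|^2 * ... * |v2|^2
= 6 * 2
Running product: 6, 12
N(V) = 12


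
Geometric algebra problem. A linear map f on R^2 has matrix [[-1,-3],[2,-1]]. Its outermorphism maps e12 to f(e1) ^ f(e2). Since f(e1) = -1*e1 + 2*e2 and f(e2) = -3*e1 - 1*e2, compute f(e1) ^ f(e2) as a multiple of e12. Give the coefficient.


The outermorphism of a linear map f sends e1^e2 to f(e1)^f(e2).
f(e1) = -1*e1 + 2*e2
f(e2) = -3*e1 - 1*e2
f(e1) ^ f(e2) = (-1*e1 + 2*e2) ^ (-3*e1 - 1*e2)
= (-1)*(-1)*e12 + 2*(-3)*e21
= (1 - (-6))*e12
= 7*e12
Coefficient = 7


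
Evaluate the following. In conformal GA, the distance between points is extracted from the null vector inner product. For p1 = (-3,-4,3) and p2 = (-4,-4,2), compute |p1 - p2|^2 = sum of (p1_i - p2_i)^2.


p1 - p2 = (1, 0, 1)
|p1 - p2|^2 = 1^2 + 0^2 + 1^2
= 1 + 0 + 1
= 2


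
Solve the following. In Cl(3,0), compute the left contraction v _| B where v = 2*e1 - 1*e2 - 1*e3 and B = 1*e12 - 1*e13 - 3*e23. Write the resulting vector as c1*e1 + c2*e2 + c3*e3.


Left contraction v _| B = <vB>_1 (grade-1 part of the geometric product vB).
Using e1_|e12 = e2, e2_|e12 = -e1, e1_|e13 = e3, e3_|e13 = -e1, e2_|e23 = e3, e3_|e23 = -e2:
e1 coeff: -v2*b12 - v3*b13 = -(-1)*(1) - (-1)*(-1) = 0
e2 coeff: v1*b12 - v3*b23 = (2)*(1) - (-1)*(-3) = -1
e3 coeff: v1*b13 + v2*b23 = (2)*(-1) + (-1)*(-3) = 1
v _| B = 0*e1 - 1*e2 + 1*e3


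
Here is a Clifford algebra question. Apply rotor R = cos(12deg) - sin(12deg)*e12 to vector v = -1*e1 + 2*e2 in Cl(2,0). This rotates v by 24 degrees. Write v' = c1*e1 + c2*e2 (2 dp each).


Rotor R = cos(12deg) - sin(12deg)*e12
Rotation angle theta = 2 * 12 = 24 degrees
v' = R*v*~R rotates v by theta.
cos(24deg) = 0.9135, sin(24deg) = 0.4067
v'_1 = -1*cos(24deg) - 2*sin(24deg)
= -1*0.9135 - 2*0.4067
= -1.73
v'_2 = -1*sin(24deg) + 2*cos(24deg)
= -1*0.4067 + 2*0.9135
= 1.42
v' = -1.73*e1 + 1.42*e2


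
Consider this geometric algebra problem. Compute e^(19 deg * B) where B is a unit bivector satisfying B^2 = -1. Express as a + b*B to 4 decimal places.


For a unit bivector B with B^2 = -1, the exponential series gives
e^(theta*B) = cos(theta) + sin(theta)*B (the GA analogue of Euler's formula).
theta = 19 degrees = 0.331613 rad
cos(19 deg) = 0.9455
sin(19 deg) = 0.3256
exp(theta*B) = 0.9455 + 0.3256*B


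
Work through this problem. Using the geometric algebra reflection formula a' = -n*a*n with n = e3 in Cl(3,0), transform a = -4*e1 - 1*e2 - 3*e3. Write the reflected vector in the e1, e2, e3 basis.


Reflection formula: a' = -n*a*n, with n = e3 (unit vector, n^2 = 1).
For reflection through hyperplane perp to e3:
The component along e3 flips sign, others stay.
a = (-4, -1, -3)
a' = (-4, -1, 3)
a' = -4*e1 - 1*e2 + 3*e3


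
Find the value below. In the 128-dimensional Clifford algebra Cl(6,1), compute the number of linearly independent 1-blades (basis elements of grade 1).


Number of grade-k basis blades in Cl(p,q) with n = p + q is C(n, k).
n = 6 + 1 = 7
C(7, 1) = 7! / (1! * 6!)
= 5040 / (1 * 720)
= 7


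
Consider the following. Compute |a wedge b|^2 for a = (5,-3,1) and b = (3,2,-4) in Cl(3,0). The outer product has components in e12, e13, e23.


a wedge b = (a1*b2 - a2*b1)*e12 + (a1*b3 - a3*b1)*e13 + (a2*b3 - a3*b2)*e23
e12 coeff: 5*2 - (-3)*3 = 10 - (-9) = 19
e13 coeff: 5*(-4) - 1*3 = -20 - 3 = -23
e23 coeff: (-3)*(-4) - 1*2 = 12 - 2 = 10
|a wedge b|^2 = 19^2 + (-23)^2 + 10^2
= 361 + 529 + 100
= 990


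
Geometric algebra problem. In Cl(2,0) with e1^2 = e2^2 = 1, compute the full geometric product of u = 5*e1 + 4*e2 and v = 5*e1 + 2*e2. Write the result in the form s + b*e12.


Expand: (5*e1 + 4*e2)(5*e1 + 2*e2)
= 5*5*e1e1 + 5*2*e1e2 + 4*5*e2e1 + 4*2*e2e2
Using e1^2 = e2^2 = 1, e2e1 = -e1e2:
Scalar part s = 5*5 + 4*2 = 25 + 8 = 33
Bivector part b = 5*2 - 4*5 = 10 - 20 = -10
uv = 33 - 10*e12


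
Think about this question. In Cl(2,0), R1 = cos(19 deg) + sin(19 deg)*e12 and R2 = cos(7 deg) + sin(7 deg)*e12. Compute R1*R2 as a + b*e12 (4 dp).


Same-plane rotors commute and their half-angles add:
R1*R2 = cos(a1 + a2) + sin(a1 + a2)*e12.
a1 + a2 = 19 + 7 = 26 deg
cos(26 deg) = 0.8988
sin(26 deg) = 0.4384
R1*R2 = 0.8988 + 0.4384*e12


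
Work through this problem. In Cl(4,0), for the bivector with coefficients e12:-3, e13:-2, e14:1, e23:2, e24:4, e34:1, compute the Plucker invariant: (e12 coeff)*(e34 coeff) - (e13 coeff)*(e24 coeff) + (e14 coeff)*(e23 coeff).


Plucker relation: af - be + cd
a*f = (-3)*1 = -3
b*e = (-2)*4 = -8
c*d = 1*2 = 2
af - be + cd = -3 - (-8) + 2
= 7


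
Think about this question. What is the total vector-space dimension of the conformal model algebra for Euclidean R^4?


The conformal model of R^4 uses Cl(5,1): the 4 Euclidean generators plus two extra orthogonal generators e+ (e+^2 = +1) and e- (e-^2 = -1), from which the null vectors e0, einf are built.
Number of generators m = 4 + 2 = 6.
dim Cl(p,q) = 2^m = 2^6 = 64


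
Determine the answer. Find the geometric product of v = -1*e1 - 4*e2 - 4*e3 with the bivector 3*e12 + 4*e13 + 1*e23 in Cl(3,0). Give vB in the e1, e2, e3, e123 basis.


vB has grade-1 (vector) and grade-3 (trivector) parts: vB = (v _| B) + (v ^ B).
Vector part <vB>_1:
  e1: -v2*b12 - v3*b13 = -(-4)*(3) - (-4)*(4) = 28
  e2: v1*b12 - v3*b23 = (-1)*(3) - (-4)*(1) = 1
  e3: v1*b13 + v2*b23 = (-1)*(4) + (-4)*(1) = -8
Trivector part <vB>_3:
  e123: v1*b23 - v2*b13 + v3*b12 = (-1)*(1) - (-4)*(4) + (-4)*(3) = 3
vB = 28*e1 + 1*e2 - 8*e3 + 3*e123


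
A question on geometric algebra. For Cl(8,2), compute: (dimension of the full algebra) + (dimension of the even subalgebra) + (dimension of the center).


n = 8 + 2 = 10
Total dim = 2^10 = 1024
Even subalgebra dim = 2^9 = 512
n is even, so center dim = 1
Sum = 1024 + 512 + 1 = 1537


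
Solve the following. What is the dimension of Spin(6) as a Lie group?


Spin(n) double-covers SO(n); both have Lie algebra so(n) of dimension n(n-1)/2.
n = 6
n(n-1) = 6 * 5 = 30
dim Spin(6) = 30/2 = 15


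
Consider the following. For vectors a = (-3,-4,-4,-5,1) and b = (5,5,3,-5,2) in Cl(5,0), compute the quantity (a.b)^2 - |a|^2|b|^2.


a . b = (-3)*5 + (-4)*5 + (-4)*3 + (-5)*(-5) + 1*2
= -15 + (-20) + (-12) + 25 + 2 = -20
|a|^2 = (-3)^2 + (-4)^2 + (-4)^2 + (-5)^2 + 1^2 = 67
|b|^2 = 5^2 + 5^2 + 3^2 + (-5)^2 + 2^2 = 88
(a.b)^2 = (-20)^2 = 400
|a|^2 * |b|^2 = 67 * 88 = 5896
Result = 400 - 5896 = -5496


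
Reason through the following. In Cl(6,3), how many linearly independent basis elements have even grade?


Even subalgebra dimension = 2^(n-1)
n = 6 + 3 = 9
2^(9 - 1) = 2^8 = 256
Verification: sum of C(9,k) for even k = 1 + 36 + 126 + 84 + 9 = 256
Result = 256


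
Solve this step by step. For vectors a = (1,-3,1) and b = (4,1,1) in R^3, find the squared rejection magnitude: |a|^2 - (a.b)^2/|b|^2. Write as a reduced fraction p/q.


|a|^2 = 1^2 + (-3)^2 + 1^2 = 11
|b|^2 = 4^2 + 1^2 + 1^2 = 18
a . b = 1*4 + (-3)*1 + 1*1 = 2
(a.b)^2 = 2^2 = 4
|rej|^2 = 11 - 4/18
= (198 - 4)/18
= 194/18
In lowest terms: 97/9


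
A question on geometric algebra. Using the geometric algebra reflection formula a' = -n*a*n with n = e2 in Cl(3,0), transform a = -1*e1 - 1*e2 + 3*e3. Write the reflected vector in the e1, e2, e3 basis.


Reflection formula: a' = -n*a*n, with n = e2 (unit vector, n^2 = 1).
For reflection through hyperplane perp to e2:
The component along e2 flips sign, others stay.
a = (-1, -1, 3)
a' = (-1, 1, 3)
a' = -1*e1 + 1*e2 + 3*e3


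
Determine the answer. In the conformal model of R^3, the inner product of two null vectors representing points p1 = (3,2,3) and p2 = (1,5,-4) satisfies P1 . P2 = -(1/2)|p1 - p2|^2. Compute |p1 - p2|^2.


p1 - p2 = (2, -3, 7)
|p1 - p2|^2 = 2^2 + (-3)^2 + 7^2
= 4 + 9 + 49
= 62


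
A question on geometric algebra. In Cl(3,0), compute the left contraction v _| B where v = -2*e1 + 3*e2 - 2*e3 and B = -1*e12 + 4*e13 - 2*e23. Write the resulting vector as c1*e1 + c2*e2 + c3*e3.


Left contraction v _| B = <vB>_1 (grade-1 part of the geometric product vB).
Using e1_|e12 = e2, e2_|e12 = -e1, e1_|e13 = e3, e3_|e13 = -e1, e2_|e23 = e3, e3_|e23 = -e2:
e1 coeff: -v2*b12 - v3*b13 = -(3)*(-1) - (-2)*(4) = 11
e2 coeff: v1*b12 - v3*b23 = (-2)*(-1) - (-2)*(-2) = -2
e3 coeff: v1*b13 + v2*b23 = (-2)*(4) + (3)*(-2) = -14
v _| B = 11*e1 - 2*e2 - 14*e3


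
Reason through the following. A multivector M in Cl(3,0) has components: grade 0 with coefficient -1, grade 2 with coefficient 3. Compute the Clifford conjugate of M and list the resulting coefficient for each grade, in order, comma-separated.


Clifford conjugate sign for grade k: (-1)^(k(k+1)/2)
Grade 0: (-1)^(0*1/2) = (-1)^0 = 1, coeff -1 -> -1
Grade 2: (-1)^(2*3/2) = (-1)^3 = -1, coeff 3 -> -3
Conjugated coefficients: -1, -3


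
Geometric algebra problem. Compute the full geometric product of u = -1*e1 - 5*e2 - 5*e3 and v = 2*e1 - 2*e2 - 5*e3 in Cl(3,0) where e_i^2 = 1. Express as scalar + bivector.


In Cl(3,0): e_i^2 = 1, e_ie_j = -e_je_i for i != j.
Scalar part = u . v = (-1)*2 + (-5)*(-2) + (-5)*(-5)
= -2 + 10 + 25 = 33
e12 coeff = (-1)*(-2) - (-5)*2 = 2 - (-10) = 12
e13 coeff = (-1)*(-5) - (-5)*2 = 5 - (-10) = 15
e23 coeff = (-5)*(-5) - (-5)*(-2) = 25 - 10 = 15
uv = 33 + 12*e12 + 15*e13 + 15*e23


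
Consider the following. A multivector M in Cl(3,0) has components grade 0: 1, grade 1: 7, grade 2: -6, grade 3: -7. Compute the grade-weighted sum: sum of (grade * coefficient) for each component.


Grade-weighted sum = sum of grade_k * coefficient_k
0*1 = 0
1*7 = 7
2*(-6) = -12
3*(-7) = -21
Total = 0 + 7 + (-12) + (-21) = -26


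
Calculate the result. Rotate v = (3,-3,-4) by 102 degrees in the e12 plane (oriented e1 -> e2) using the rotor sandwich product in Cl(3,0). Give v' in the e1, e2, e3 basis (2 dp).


Rotor R = cos(51deg) - sin(51deg)*e12
Rotation angle theta = 2 * 51 = 102 degrees in the e12 plane (e1 -> e2).
The component perpendicular to the plane (e3) is invariant: v'_3 = v3 = -4.00
cos(102deg) = -0.2079, sin(102deg) = 0.9781
v'_1 = v1*cos(theta) - v2*sin(theta) = 3*(-0.2079) - (-3)*0.9781 = 2.31
v'_2 = v1*sin(theta) + v2*cos(theta) = 3*0.9781 + (-3)*(-0.2079) = 3.56
v' = 2.31*e1 + 3.56*e2 - 4.00*e3


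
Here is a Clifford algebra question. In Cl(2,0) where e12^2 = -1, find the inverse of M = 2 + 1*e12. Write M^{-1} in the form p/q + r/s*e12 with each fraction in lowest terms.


M = 2 + 1*e12, where e12^2 = -1.
Since M commutes with its reverse ~M = a - b*e12, M * ~M = a^2 - b^2*e12^2 = a^2 + b^2.
So M^{-1} = ~M / (a^2 + b^2) = (a - b*e12)/(a^2 + b^2).
a^2 + b^2 = 4 + 1 = 5
Scalar part = 2/5 = 2/5
Bivector coeff = -1/5 = -1/5
M^{-1} = 2/5 - 1/5*e12


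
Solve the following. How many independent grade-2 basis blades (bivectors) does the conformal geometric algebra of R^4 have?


The conformal model of R^4 uses Cl(5,1) with m = 4 + 2 = 6 generators.
Number of grade-2 blades = C(m, 2) = C(6, 2)
= 6*5/2 = 15


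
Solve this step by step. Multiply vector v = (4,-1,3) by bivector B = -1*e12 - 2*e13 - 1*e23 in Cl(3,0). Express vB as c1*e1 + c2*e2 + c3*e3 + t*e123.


vB has grade-1 (vector) and grade-3 (trivector) parts: vB = (v _| B) + (v ^ B).
Vector part <vB>_1:
  e1: -v2*b12 - v3*b13 = -(-1)*(-1) - (3)*(-2) = 5
  e2: v1*b12 - v3*b23 = (4)*(-1) - (3)*(-1) = -1
  e3: v1*b13 + v2*b23 = (4)*(-2) + (-1)*(-1) = -7
Trivector part <vB>_3:
  e123: v1*b23 - v2*b13 + v3*b12 = (4)*(-1) - (-1)*(-2) + (3)*(-1) = -9
vB = 5*e1 - 1*e2 - 7*e3 - 9*e123


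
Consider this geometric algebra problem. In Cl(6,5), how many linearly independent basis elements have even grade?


Even subalgebra dimension = 2^(n-1)
n = 6 + 5 = 11
2^(11 - 1) = 2^10 = 1024
Verification: sum of C(11,k) for even k = 1 + 55 + 330 + 462 + 165 + 11 = 1024
Result = 1024


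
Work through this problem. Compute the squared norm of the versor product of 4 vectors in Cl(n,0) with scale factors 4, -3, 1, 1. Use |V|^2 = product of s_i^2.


Each vector v_i has |v_i|^2 = s_i^2
Squared scales: 4^2 = 16, (-3)^2 = 9, 1^2 = 1, 1^2 = 1
|V|^2 = 16 * 9 * 1 * 1
= 144


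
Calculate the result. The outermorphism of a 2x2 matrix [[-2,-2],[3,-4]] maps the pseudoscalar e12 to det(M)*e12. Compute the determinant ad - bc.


The outermorphism of a linear map f sends e1^e2 to f(e1)^f(e2).
f(e1) = -2*e1 + 3*e2
f(e2) = -2*e1 - 4*e2
f(e1) ^ f(e2) = (-2*e1 + 3*e2) ^ (-2*e1 - 4*e2)
= (-2)*(-4)*e12 + 3*(-2)*e21
= (8 - (-6))*e12
= 14*e12
Coefficient = 14


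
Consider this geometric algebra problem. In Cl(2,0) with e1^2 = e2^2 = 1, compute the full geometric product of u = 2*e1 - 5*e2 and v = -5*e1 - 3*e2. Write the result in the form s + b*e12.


Expand: (2*e1 - 5*e2)(-5*e1 - 3*e2)
= 2*(-5)*e1e1 + 2*(-3)*e1e2 + (-5)*(-5)*e2e1 + (-5)*(-3)*e2e2
Using e1^2 = e2^2 = 1, e2e1 = -e1e2:
Scalar part s = 2*(-5) + (-5)*(-3) = -10 + 15 = 5
Bivector part b = 2*(-3) - (-5)*(-5) = -6 - 25 = -31
uv = 5 - 31*e12


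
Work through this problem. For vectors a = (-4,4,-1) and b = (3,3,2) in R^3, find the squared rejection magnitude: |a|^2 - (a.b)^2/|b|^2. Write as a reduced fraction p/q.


|a|^2 = (-4)^2 + 4^2 + (-1)^2 = 33
|b|^2 = 3^2 + 3^2 + 2^2 = 22
a . b = (-4)*3 + 4*3 + (-1)*2 = -2
(a.b)^2 = (-2)^2 = 4
|rej|^2 = 33 - 4/22
= (726 - 4)/22
= 722/22
In lowest terms: 361/11


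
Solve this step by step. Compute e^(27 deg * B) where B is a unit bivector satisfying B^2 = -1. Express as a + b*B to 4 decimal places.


For a unit bivector B with B^2 = -1, the exponential series gives
e^(theta*B) = cos(theta) + sin(theta)*B (the GA analogue of Euler's formula).
theta = 27 degrees = 0.471239 rad
cos(27 deg) = 0.8910
sin(27 deg) = 0.4540
exp(theta*B) = 0.8910 + 0.4540*B


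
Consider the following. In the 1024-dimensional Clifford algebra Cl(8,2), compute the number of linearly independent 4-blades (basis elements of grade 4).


Number of grade-k basis blades in Cl(p,q) with n = p + q is C(n, k).
n = 8 + 2 = 10
C(10, 4) = 10! / (4! * 6!)
= 3628800 / (24 * 720)
= 210


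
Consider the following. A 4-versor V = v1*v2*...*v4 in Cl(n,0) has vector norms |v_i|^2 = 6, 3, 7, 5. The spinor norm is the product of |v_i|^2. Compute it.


Spinor norm N(V) = |v1|^2 * |v2|^2 * ... * |v4|^2
= 6 * 3 * 7 * 5
Running product: 6, 18, 126, 630
N(V) = 630


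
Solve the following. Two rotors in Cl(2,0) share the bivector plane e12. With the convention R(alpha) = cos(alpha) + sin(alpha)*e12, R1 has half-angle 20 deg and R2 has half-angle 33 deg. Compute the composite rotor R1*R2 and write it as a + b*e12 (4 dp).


Same-plane rotors commute and their half-angles add:
R1*R2 = cos(a1 + a2) + sin(a1 + a2)*e12.
a1 + a2 = 20 + 33 = 53 deg
cos(53 deg) = 0.6018
sin(53 deg) = 0.7986
R1*R2 = 0.6018 + 0.7986*e12


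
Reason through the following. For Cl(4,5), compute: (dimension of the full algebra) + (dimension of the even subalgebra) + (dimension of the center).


n = 4 + 5 = 9
Total dim = 2^9 = 512
Even subalgebra dim = 2^8 = 256
n is odd, so center dim = 2
Sum = 512 + 256 + 2 = 770


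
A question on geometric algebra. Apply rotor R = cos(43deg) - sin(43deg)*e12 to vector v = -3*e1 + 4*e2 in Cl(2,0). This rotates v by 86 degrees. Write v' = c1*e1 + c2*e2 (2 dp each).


Rotor R = cos(43deg) - sin(43deg)*e12
Rotation angle theta = 2 * 43 = 86 degrees
v' = R*v*~R rotates v by theta.
cos(86deg) = 0.0698, sin(86deg) = 0.9976
v'_1 = -3*cos(86deg) - 4*sin(86deg)
= -3*0.0698 - 4*0.9976
= -4.20
v'_2 = -3*sin(86deg) + 4*cos(86deg)
= -3*0.9976 + 4*0.0698
= -2.71
v' = -4.20*e1 - 2.71*e2


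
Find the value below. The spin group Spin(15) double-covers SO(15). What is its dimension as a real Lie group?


Spin(n) double-covers SO(n); both have Lie algebra so(n) of dimension n(n-1)/2.
n = 15
n(n-1) = 15 * 14 = 210
dim Spin(15) = 210/2 = 105


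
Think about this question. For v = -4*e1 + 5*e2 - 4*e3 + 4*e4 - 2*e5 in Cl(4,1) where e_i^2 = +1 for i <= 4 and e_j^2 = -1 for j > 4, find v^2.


v^2 = sum of c_i^2 * e_i^2
Positive signature terms (e_i^2 = +1): (-4)^2 + 5^2 + (-4)^2 + 4^2 = 73
Negative signature terms (e_j^2 = -1): (-2)^2 = 4
v^2 = 73 - 4 = 69


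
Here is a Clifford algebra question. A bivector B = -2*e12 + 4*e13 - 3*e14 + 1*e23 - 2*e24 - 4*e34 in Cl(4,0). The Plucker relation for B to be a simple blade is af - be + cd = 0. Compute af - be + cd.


Plucker relation: af - be + cd
a*f = (-2)*(-4) = 8
b*e = 4*(-2) = -8
c*d = (-3)*1 = -3
af - be + cd = 8 - (-8) + (-3)
= 13


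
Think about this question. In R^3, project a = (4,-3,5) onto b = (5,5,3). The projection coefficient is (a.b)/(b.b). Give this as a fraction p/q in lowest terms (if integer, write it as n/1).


Projection coefficient = (a . b) / (b . b)
a . b = 4*5 + (-3)*5 + 5*3
= 20 + (-15) + 15 = 20
b . b = 5^2 + 5^2 + 3^2
= 25 + 25 + 9 = 59
Coefficient = 20/59
In lowest terms: 20/59


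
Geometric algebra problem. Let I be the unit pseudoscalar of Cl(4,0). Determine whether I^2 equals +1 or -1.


The pseudoscalar I = e1...e_n (product of all n generators) of Cl(p,q) satisfies I^2 = (-1)^(q + n(n-1)/2).
p = 4, q = 0, n = p + q = 4
n(n-1)/2 = 4 * 3 / 2 = 6
Exponent = q + n(n-1)/2 = 0 + 6 = 6
I^2 = (-1)^6 = +1


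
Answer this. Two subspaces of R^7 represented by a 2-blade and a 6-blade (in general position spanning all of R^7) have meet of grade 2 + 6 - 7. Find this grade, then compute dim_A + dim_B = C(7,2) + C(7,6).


Meet grade = grade(A) + grade(B) - n
= 2 + 6 - 7 = 1
C(7,2) = 21
C(7,6) = 7
dim_A + dim_B = 21 + 7 = 28


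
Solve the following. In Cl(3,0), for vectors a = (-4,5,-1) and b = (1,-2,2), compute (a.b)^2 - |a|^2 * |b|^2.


a . b = (-4)*1 + 5*(-2) + (-1)*2
= -4 + (-10) + (-2) = -16
|a|^2 = (-4)^2 + 5^2 + (-1)^2 = 42
|b|^2 = 1^2 + (-2)^2 + 2^2 = 9
(a.b)^2 = (-16)^2 = 256
|a|^2 * |b|^2 = 42 * 9 = 378
Result = 256 - 378 = -122


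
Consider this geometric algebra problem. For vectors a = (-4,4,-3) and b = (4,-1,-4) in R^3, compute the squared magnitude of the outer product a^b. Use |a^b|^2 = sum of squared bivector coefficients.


a wedge b = (a1*b2 - a2*b1)*e12 + (a1*b3 - a3*b1)*e13 + (a2*b3 - a3*b2)*e23
e12 coeff: (-4)*(-1) - 4*4 = 4 - 16 = -12
e13 coeff: (-4)*(-4) - (-3)*4 = 16 - (-12) = 28
e23 coeff: 4*(-4) - (-3)*(-1) = -16 - 3 = -19
|a wedge b|^2 = (-12)^2 + 28^2 + (-19)^2
= 144 + 784 + 361
= 1289


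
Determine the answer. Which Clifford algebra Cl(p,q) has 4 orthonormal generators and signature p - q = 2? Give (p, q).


We need p + q = 4 and p - q = 2.
Adding: 2p = 4 + 2 = 6, so p = 3.
Then q = 4 - 3 = 1.
(p, q) = (3, 1)


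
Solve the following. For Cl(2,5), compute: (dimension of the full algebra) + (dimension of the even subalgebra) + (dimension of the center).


n = 2 + 5 = 7
Total dim = 2^7 = 128
Even subalgebra dim = 2^6 = 64
n is odd, so center dim = 2
Sum = 128 + 64 + 2 = 194


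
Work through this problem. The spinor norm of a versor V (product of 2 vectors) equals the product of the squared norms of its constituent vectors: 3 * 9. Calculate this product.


Spinor norm N(V) = |v1|^2 * |v2|^2 * ... * |v2|^2
= 3 * 9
Running product: 3, 27
N(V) = 27


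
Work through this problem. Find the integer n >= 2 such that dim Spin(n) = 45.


dim Spin(n) = dim so(n) = n(n-1)/2.
Solve n(n-1)/2 = 45, i.e. n^2 - n - 90 = 0.
Discriminant = 1 + 8*45 = 361
n = (1 + sqrt(361))/2 = (1 + 19)/2 = 10


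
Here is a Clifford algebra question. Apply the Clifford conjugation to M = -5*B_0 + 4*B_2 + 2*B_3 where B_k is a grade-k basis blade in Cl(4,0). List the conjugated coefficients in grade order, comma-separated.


Clifford conjugate sign for grade k: (-1)^(k(k+1)/2)
Grade 0: (-1)^(0*1/2) = (-1)^0 = 1, coeff -5 -> -5
Grade 2: (-1)^(2*3/2) = (-1)^3 = -1, coeff 4 -> -4
Grade 3: (-1)^(3*4/2) = (-1)^6 = 1, coeff 2 -> 2
Conjugated coefficients: -5, -4, 2


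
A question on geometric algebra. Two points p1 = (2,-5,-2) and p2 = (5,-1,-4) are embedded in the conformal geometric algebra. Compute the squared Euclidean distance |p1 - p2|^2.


p1 - p2 = (-3, -4, 2)
|p1 - p2|^2 = (-3)^2 + (-4)^2 + 2^2
= 9 + 16 + 4
= 29


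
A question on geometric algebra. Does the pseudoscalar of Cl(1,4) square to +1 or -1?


The pseudoscalar I = e1...e_n (product of all n generators) of Cl(p,q) satisfies I^2 = (-1)^(q + n(n-1)/2).
p = 1, q = 4, n = p + q = 5
n(n-1)/2 = 5 * 4 / 2 = 10
Exponent = q + n(n-1)/2 = 4 + 10 = 14
I^2 = (-1)^14 = +1


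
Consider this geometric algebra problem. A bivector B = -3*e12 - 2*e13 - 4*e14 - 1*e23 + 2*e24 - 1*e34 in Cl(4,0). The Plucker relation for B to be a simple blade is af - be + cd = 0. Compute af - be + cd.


Plucker relation: af - be + cd
a*f = (-3)*(-1) = 3
b*e = (-2)*2 = -4
c*d = (-4)*(-1) = 4
af - be + cd = 3 - (-4) + 4
= 11


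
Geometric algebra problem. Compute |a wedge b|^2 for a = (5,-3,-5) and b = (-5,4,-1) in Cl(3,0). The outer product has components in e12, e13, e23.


a wedge b = (a1*b2 - a2*b1)*e12 + (a1*b3 - a3*b1)*e13 + (a2*b3 - a3*b2)*e23
e12 coeff: 5*4 - (-3)*(-5) = 20 - 15 = 5
e13 coeff: 5*(-1) - (-5)*(-5) = -5 - 25 = -30
e23 coeff: (-3)*(-1) - (-5)*4 = 3 - (-20) = 23
|a wedge b|^2 = 5^2 + (-30)^2 + 23^2
= 25 + 900 + 529
= 1454


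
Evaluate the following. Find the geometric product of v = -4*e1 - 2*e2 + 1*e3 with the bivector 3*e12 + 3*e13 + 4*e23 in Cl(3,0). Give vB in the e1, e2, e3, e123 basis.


vB has grade-1 (vector) and grade-3 (trivector) parts: vB = (v _| B) + (v ^ B).
Vector part <vB>_1:
  e1: -v2*b12 - v3*b13 = -(-2)*(3) - (1)*(3) = 3
  e2: v1*b12 - v3*b23 = (-4)*(3) - (1)*(4) = -16
  e3: v1*b13 + v2*b23 = (-4)*(3) + (-2)*(4) = -20
Trivector part <vB>_3:
  e123: v1*b23 - v2*b13 + v3*b12 = (-4)*(4) - (-2)*(3) + (1)*(3) = -7
vB = 3*e1 - 16*e2 - 20*e3 - 7*e123


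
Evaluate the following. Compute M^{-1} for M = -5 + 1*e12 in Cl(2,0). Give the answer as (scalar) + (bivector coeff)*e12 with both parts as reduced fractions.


M = -5 + 1*e12, where e12^2 = -1.
Since M commutes with its reverse ~M = a - b*e12, M * ~M = a^2 - b^2*e12^2 = a^2 + b^2.
So M^{-1} = ~M / (a^2 + b^2) = (a - b*e12)/(a^2 + b^2).
a^2 + b^2 = 25 + 1 = 26
Scalar part = -5/26 = -5/26
Bivector coeff = -1/26 = -1/26
M^{-1} = -5/26 - 1/26*e12


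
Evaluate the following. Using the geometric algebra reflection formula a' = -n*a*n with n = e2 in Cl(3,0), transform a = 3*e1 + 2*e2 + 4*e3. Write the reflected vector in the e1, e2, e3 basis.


Reflection formula: a' = -n*a*n, with n = e2 (unit vector, n^2 = 1).
For reflection through hyperplane perp to e2:
The component along e2 flips sign, others stay.
a = (3, 2, 4)
a' = (3, -2, 4)
a' = 3*e1 - 2*e2 + 4*e3


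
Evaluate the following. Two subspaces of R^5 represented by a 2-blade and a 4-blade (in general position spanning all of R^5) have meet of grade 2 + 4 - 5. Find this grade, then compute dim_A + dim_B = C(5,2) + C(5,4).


Meet grade = grade(A) + grade(B) - n
= 2 + 4 - 5 = 1
C(5,2) = 10
C(5,4) = 5
dim_A + dim_B = 10 + 5 = 15


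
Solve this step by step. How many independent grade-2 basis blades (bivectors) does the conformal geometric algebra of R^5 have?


The conformal model of R^5 uses Cl(6,1) with m = 5 + 2 = 7 generators.
Number of grade-2 blades = C(m, 2) = C(7, 2)
= 7*6/2 = 21


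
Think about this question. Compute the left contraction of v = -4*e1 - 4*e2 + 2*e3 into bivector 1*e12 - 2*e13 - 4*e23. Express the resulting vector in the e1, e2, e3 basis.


Left contraction v _| B = <vB>_1 (grade-1 part of the geometric product vB).
Using e1_|e12 = e2, e2_|e12 = -e1, e1_|e13 = e3, e3_|e13 = -e1, e2_|e23 = e3, e3_|e23 = -e2:
e1 coeff: -v2*b12 - v3*b13 = -(-4)*(1) - (2)*(-2) = 8
e2 coeff: v1*b12 - v3*b23 = (-4)*(1) - (2)*(-4) = 4
e3 coeff: v1*b13 + v2*b23 = (-4)*(-2) + (-4)*(-4) = 24
v _| B = 8*e1 + 4*e2 + 24*e3


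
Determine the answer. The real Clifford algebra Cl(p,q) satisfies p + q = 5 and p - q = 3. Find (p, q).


We need p + q = 5 and p - q = 3.
Adding: 2p = 5 + 3 = 8, so p = 4.
Then q = 5 - 4 = 1.
(p, q) = (4, 1)


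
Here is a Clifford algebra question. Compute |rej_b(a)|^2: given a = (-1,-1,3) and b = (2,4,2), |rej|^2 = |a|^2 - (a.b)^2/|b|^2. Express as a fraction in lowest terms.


|a|^2 = (-1)^2 + (-1)^2 + 3^2 = 11
|b|^2 = 2^2 + 4^2 + 2^2 = 24
a . b = (-1)*2 + (-1)*4 + 3*2 = 0
(a.b)^2 = 0^2 = 0
|rej|^2 = 11 - 0/24
= (264 - 0)/24
= 264/24
In lowest terms: 11/1


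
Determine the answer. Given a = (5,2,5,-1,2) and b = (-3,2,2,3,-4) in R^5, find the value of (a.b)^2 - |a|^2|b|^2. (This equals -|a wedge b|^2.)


a . b = 5*(-3) + 2*2 + 5*2 + (-1)*3 + 2*(-4)
= -15 + 4 + 10 + (-3) + (-8) = -12
|a|^2 = 5^2 + 2^2 + 5^2 + (-1)^2 + 2^2 = 59
|b|^2 = (-3)^2 + 2^2 + 2^2 + 3^2 + (-4)^2 = 42
(a.b)^2 = (-12)^2 = 144
|a|^2 * |b|^2 = 59 * 42 = 2478
Result = 144 - 2478 = -2334


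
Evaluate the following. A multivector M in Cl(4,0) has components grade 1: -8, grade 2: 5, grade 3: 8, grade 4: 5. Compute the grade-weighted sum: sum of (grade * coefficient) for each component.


Grade-weighted sum = sum of grade_k * coefficient_k
1*(-8) = -8
2*5 = 10
3*8 = 24
4*5 = 20
Total = -8 + 10 + 24 + 20 = 46


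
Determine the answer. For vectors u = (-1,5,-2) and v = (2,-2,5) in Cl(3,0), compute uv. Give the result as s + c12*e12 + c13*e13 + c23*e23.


In Cl(3,0): e_i^2 = 1, e_ie_j = -e_je_i for i != j.
Scalar part = u . v = (-1)*2 + 5*(-2) + (-2)*5
= -2 + (-10) + (-10) = -22
e12 coeff = (-1)*(-2) - 5*2 = 2 - 10 = -8
e13 coeff = (-1)*5 - (-2)*2 = -5 - (-4) = -1
e23 coeff = 5*5 - (-2)*(-2) = 25 - 4 = 21
uv = -22 - 8*e12 - 1*e13 + 21*e23


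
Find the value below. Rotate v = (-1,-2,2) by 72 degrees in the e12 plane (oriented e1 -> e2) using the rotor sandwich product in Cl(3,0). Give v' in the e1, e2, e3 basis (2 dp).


Rotor R = cos(36deg) - sin(36deg)*e12
Rotation angle theta = 2 * 36 = 72 degrees in the e12 plane (e1 -> e2).
The component perpendicular to the plane (e3) is invariant: v'_3 = v3 = 2.00
cos(72deg) = 0.3090, sin(72deg) = 0.9511
v'_1 = v1*cos(theta) - v2*sin(theta) = -1*0.3090 - (-2)*0.9511 = 1.59
v'_2 = v1*sin(theta) + v2*cos(theta) = -1*0.9511 + (-2)*0.3090 = -1.57
v' = 1.59*e1 - 1.57*e2 + 2.00*e3


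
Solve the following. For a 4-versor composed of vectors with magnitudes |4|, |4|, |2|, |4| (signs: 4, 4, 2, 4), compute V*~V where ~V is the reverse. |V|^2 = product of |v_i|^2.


Each vector v_i has |v_i|^2 = s_i^2
Squared scales: 4^2 = 16, 4^2 = 16, 2^2 = 4, 4^2 = 16
|V|^2 = 16 * 16 * 4 * 16
= 16384


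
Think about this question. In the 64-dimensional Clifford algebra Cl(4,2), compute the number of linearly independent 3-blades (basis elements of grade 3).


Number of grade-k basis blades in Cl(p,q) with n = p + q is C(n, k).
n = 4 + 2 = 6
C(6, 3) = 6! / (3! * 3!)
= 720 / (6 * 6)
= 20


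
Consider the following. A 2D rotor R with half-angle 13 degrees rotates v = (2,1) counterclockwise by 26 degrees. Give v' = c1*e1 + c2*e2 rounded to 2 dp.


Rotor R = cos(13deg) - sin(13deg)*e12
Rotation angle theta = 2 * 13 = 26 degrees
v' = R*v*~R rotates v by theta.
cos(26deg) = 0.8988, sin(26deg) = 0.4384
v'_1 = 2*cos(26deg) - 1*sin(26deg)
= 2*0.8988 - 1*0.4384
= 1.36
v'_2 = 2*sin(26deg) + 1*cos(26deg)
= 2*0.4384 + 1*0.8988
= 1.78
v' = 1.36*e1 + 1.78*e2


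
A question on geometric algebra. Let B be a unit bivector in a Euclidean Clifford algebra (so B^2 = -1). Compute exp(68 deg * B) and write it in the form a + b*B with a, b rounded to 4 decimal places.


For a unit bivector B with B^2 = -1, the exponential series gives
e^(theta*B) = cos(theta) + sin(theta)*B (the GA analogue of Euler's formula).
theta = 68 degrees = 1.186824 rad
cos(68 deg) = 0.3746
sin(68 deg) = 0.9272
exp(theta*B) = 0.3746 + 0.9272*B


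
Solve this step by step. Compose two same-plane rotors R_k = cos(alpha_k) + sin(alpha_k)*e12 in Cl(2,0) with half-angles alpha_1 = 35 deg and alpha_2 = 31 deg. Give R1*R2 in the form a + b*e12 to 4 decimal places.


Same-plane rotors commute and their half-angles add:
R1*R2 = cos(a1 + a2) + sin(a1 + a2)*e12.
a1 + a2 = 35 + 31 = 66 deg
cos(66 deg) = 0.4067
sin(66 deg) = 0.9135
R1*R2 = 0.4067 + 0.9135*e12


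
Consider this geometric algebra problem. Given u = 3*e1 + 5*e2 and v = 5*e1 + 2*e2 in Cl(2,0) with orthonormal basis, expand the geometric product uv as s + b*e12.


Expand: (3*e1 + 5*e2)(5*e1 + 2*e2)
= 3*5*e1e1 + 3*2*e1e2 + 5*5*e2e1 + 5*2*e2e2
Using e1^2 = e2^2 = 1, e2e1 = -e1e2:
Scalar part s = 3*5 + 5*2 = 15 + 10 = 25
Bivector part b = 3*2 - 5*5 = 6 - 25 = -19
uv = 25 - 19*e12


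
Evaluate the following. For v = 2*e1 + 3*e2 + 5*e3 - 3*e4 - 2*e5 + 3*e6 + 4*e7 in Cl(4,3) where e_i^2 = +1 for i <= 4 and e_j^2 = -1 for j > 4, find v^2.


v^2 = sum of c_i^2 * e_i^2
Positive signature terms (e_i^2 = +1): 2^2 + 3^2 + 5^2 + (-3)^2 = 47
Negative signature terms (e_j^2 = -1): (-2)^2 + 3^2 + 4^2 = 29
v^2 = 47 - 29 = 18


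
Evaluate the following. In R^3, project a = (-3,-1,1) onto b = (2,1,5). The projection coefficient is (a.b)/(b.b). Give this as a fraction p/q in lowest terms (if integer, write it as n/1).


Projection coefficient = (a . b) / (b . b)
a . b = (-3)*2 + (-1)*1 + 1*5
= -6 + (-1) + 5 = -2
b . b = 2^2 + 1^2 + 5^2
= 4 + 1 + 25 = 30
Coefficient = -2/30
In lowest terms: -1/15


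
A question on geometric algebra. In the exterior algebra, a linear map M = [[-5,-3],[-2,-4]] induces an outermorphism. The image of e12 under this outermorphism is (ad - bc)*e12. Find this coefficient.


The outermorphism of a linear map f sends e1^e2 to f(e1)^f(e2).
f(e1) = -5*e1 - 2*e2
f(e2) = -3*e1 - 4*e2
f(e1) ^ f(e2) = (-5*e1 - 2*e2) ^ (-3*e1 - 4*e2)
= (-5)*(-4)*e12 + (-2)*(-3)*e21
= (20 - 6)*e12
= 14*e12
Coefficient = 14


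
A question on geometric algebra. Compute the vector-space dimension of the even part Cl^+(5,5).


Even subalgebra dimension = 2^(n-1)
n = 5 + 5 = 10
2^(10 - 1) = 2^9 = 512
Verification: sum of C(10,k) for even k = 1 + 45 + 210 + 210 + 45 + 1 = 512
Result = 512


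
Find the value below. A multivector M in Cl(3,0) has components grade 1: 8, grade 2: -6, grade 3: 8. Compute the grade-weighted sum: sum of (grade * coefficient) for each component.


Grade-weighted sum = sum of grade_k * coefficient_k
1*8 = 8
2*(-6) = -12
3*8 = 24
Total = 8 + (-12) + 24 = 20


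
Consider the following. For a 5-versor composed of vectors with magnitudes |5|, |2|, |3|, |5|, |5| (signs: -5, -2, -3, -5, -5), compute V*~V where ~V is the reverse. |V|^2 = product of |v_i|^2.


Each vector v_i has |v_i|^2 = s_i^2
Squared scales: (-5)^2 = 25, (-2)^2 = 4, (-3)^2 = 9, (-5)^2 = 25, (-5)^2 = 25
|V|^2 = 25 * 4 * 9 * 25 * 25
= 562500


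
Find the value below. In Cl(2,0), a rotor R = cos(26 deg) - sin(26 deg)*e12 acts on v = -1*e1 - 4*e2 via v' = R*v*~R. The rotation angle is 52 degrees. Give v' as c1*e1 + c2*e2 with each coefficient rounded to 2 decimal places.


Rotor R = cos(26deg) - sin(26deg)*e12
Rotation angle theta = 2 * 26 = 52 degrees
v' = R*v*~R rotates v by theta.
cos(52deg) = 0.6157, sin(52deg) = 0.7880
v'_1 = -1*cos(52deg) - (-4)*sin(52deg)
= -1*0.6157 - (-4)*0.7880
= 2.54
v'_2 = -1*sin(52deg) + (-4)*cos(52deg)
= -1*0.7880 + (-4)*0.6157
= -3.25
v' = 2.54*e1 - 3.25*e2


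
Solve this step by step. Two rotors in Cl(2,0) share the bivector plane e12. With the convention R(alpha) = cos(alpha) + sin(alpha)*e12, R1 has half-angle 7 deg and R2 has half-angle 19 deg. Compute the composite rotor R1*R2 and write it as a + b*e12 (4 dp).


Same-plane rotors commute and their half-angles add:
R1*R2 = cos(a1 + a2) + sin(a1 + a2)*e12.
a1 + a2 = 7 + 19 = 26 deg
cos(26 deg) = 0.8988
sin(26 deg) = 0.4384
R1*R2 = 0.8988 + 0.4384*e12


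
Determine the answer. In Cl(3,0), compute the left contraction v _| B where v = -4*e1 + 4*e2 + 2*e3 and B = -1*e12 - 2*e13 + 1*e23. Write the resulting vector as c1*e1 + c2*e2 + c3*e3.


Left contraction v _| B = <vB>_1 (grade-1 part of the geometric product vB).
Using e1_|e12 = e2, e2_|e12 = -e1, e1_|e13 = e3, e3_|e13 = -e1, e2_|e23 = e3, e3_|e23 = -e2:
e1 coeff: -v2*b12 - v3*b13 = -(4)*(-1) - (2)*(-2) = 8
e2 coeff: v1*b12 - v3*b23 = (-4)*(-1) - (2)*(1) = 2
e3 coeff: v1*b13 + v2*b23 = (-4)*(-2) + (4)*(1) = 12
v _| B = 8*e1 + 2*e2 + 12*e3


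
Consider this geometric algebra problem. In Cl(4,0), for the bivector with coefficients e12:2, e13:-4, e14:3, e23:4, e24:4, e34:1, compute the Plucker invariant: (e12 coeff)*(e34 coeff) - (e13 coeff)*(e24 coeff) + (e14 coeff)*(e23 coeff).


Plucker relation: af - be + cd
a*f = 2*1 = 2
b*e = (-4)*4 = -16
c*d = 3*4 = 12
af - be + cd = 2 - (-16) + 12
= 30


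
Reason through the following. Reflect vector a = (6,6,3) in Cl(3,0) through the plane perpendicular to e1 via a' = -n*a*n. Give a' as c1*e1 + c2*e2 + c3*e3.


Reflection formula: a' = -n*a*n, with n = e1 (unit vector, n^2 = 1).
For reflection through hyperplane perp to e1:
The component along e1 flips sign, others stay.
a = (6, 6, 3)
a' = (-6, 6, 3)
a' = -6*e1 + 6*e2 + 3*e3


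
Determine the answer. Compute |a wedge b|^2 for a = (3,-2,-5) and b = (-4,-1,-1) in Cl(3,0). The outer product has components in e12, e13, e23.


a wedge b = (a1*b2 - a2*b1)*e12 + (a1*b3 - a3*b1)*e13 + (a2*b3 - a3*b2)*e23
e12 coeff: 3*(-1) - (-2)*(-4) = -3 - 8 = -11
e13 coeff: 3*(-1) - (-5)*(-4) = -3 - 20 = -23
e23 coeff: (-2)*(-1) - (-5)*(-1) = 2 - 5 = -3
|a wedge b|^2 = (-11)^2 + (-23)^2 + (-3)^2
= 121 + 529 + 9
= 659


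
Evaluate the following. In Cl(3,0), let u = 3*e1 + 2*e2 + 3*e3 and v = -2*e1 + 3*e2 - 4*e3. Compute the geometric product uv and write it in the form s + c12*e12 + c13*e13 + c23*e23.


In Cl(3,0): e_i^2 = 1, e_ie_j = -e_je_i for i != j.
Scalar part = u . v = 3*(-2) + 2*3 + 3*(-4)
= -6 + 6 + (-12) = -12
e12 coeff = 3*3 - 2*(-2) = 9 - (-4) = 13
e13 coeff = 3*(-4) - 3*(-2) = -12 - (-6) = -6
e23 coeff = 2*(-4) - 3*3 = -8 - 9 = -17
uv = -12 + 13*e12 - 6*e13 - 17*e23


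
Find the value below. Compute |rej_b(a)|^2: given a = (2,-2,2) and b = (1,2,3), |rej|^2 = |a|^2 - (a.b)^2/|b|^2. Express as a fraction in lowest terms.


|a|^2 = 2^2 + (-2)^2 + 2^2 = 12
|b|^2 = 1^2 + 2^2 + 3^2 = 14
a . b = 2*1 + (-2)*2 + 2*3 = 4
(a.b)^2 = 4^2 = 16
|rej|^2 = 12 - 16/14
= (168 - 16)/14
= 152/14
In lowest terms: 76/7


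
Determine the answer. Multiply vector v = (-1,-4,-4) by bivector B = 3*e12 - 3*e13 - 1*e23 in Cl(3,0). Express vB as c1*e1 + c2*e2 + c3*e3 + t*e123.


vB has grade-1 (vector) and grade-3 (trivector) parts: vB = (v _| B) + (v ^ B).
Vector part <vB>_1:
  e1: -v2*b12 - v3*b13 = -(-4)*(3) - (-4)*(-3) = 0
  e2: v1*b12 - v3*b23 = (-1)*(3) - (-4)*(-1) = -7
  e3: v1*b13 + v2*b23 = (-1)*(-3) + (-4)*(-1) = 7
Trivector part <vB>_3:
  e123: v1*b23 - v2*b13 + v3*b12 = (-1)*(-1) - (-4)*(-3) + (-4)*(3) = -23
vB = 0*e1 - 7*e2 + 7*e3 - 23*e123


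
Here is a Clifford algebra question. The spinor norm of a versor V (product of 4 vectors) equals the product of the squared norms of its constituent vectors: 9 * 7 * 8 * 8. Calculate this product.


Spinor norm N(V) = |v1|^2 * |v2|^2 * ... * |v4|^2
= 9 * 7 * 8 * 8
Running product: 9, 63, 504, 4032
N(V) = 4032


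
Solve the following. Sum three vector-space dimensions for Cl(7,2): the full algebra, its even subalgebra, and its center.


n = 7 + 2 = 9
Total dim = 2^9 = 512
Even subalgebra dim = 2^8 = 256
n is odd, so center dim = 2
Sum = 512 + 256 + 2 = 770


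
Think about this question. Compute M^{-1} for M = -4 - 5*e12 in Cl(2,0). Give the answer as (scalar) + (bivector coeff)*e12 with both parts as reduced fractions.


M = -4 - 5*e12, where e12^2 = -1.
Since M commutes with its reverse ~M = a - b*e12, M * ~M = a^2 - b^2*e12^2 = a^2 + b^2.
So M^{-1} = ~M / (a^2 + b^2) = (a - b*e12)/(a^2 + b^2).
a^2 + b^2 = 16 + 25 = 41
Scalar part = -4/41 = -4/41
Bivector coeff = 5/41 = 5/41
M^{-1} = -4/41 + 5/41*e12


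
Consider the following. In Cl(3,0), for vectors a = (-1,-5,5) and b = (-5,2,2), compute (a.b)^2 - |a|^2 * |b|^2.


a . b = (-1)*(-5) + (-5)*2 + 5*2
= 5 + (-10) + 10 = 5
|a|^2 = (-1)^2 + (-5)^2 + 5^2 = 51
|b|^2 = (-5)^2 + 2^2 + 2^2 = 33
(a.b)^2 = 5^2 = 25
|a|^2 * |b|^2 = 51 * 33 = 1683
Result = 25 - 1683 = -1658


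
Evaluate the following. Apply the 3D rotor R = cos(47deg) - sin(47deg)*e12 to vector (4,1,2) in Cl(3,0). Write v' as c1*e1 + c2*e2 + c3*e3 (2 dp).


Rotor R = cos(47deg) - sin(47deg)*e12
Rotation angle theta = 2 * 47 = 94 degrees in the e12 plane (e1 -> e2).
The component perpendicular to the plane (e3) is invariant: v'_3 = v3 = 2.00
cos(94deg) = -0.0698, sin(94deg) = 0.9976
v'_1 = v1*cos(theta) - v2*sin(theta) = 4*(-0.0698) - 1*0.9976 = -1.28
v'_2 = v1*sin(theta) + v2*cos(theta) = 4*0.9976 + 1*(-0.0698) = 3.92
v' = -1.28*e1 + 3.92*e2 + 2.00*e3


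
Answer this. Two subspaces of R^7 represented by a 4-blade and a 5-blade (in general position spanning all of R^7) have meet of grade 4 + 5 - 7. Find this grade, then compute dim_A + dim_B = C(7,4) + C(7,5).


Meet grade = grade(A) + grade(B) - n
= 4 + 5 - 7 = 2
C(7,4) = 35
C(7,5) = 21
dim_A + dim_B = 35 + 21 = 56


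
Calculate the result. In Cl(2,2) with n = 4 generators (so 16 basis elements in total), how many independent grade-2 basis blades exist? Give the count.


Number of grade-k basis blades in Cl(p,q) with n = p + q is C(n, k).
n = 2 + 2 = 4
C(4, 2) = 4! / (2! * 2!)
= 24 / (2 * 2)
= 6


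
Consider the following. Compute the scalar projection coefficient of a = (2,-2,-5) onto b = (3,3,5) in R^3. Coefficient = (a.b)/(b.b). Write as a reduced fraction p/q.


Projection coefficient = (a . b) / (b . b)
a . b = 2*3 + (-2)*3 + (-5)*5
= 6 + (-6) + (-25) = -25
b . b = 3^2 + 3^2 + 5^2
= 9 + 9 + 25 = 43
Coefficient = -25/43
In lowest terms: -25/43


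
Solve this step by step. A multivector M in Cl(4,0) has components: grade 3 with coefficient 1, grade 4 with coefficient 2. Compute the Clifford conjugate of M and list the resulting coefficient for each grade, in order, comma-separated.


Clifford conjugate sign for grade k: (-1)^(k(k+1)/2)
Grade 3: (-1)^(3*4/2) = (-1)^6 = 1, coeff 1 -> 1
Grade 4: (-1)^(4*5/2) = (-1)^10 = 1, coeff 2 -> 2
Conjugated coefficients: 1, 2


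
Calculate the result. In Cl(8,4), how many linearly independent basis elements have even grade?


Even subalgebra dimension = 2^(n-1)
n = 8 + 4 = 12
2^(12 - 1) = 2^11 = 2048
Verification: sum of C(12,k) for even k = 1 + 66 + 495 + 924 + 495 + 66 + 1 = 2048
Result = 2048


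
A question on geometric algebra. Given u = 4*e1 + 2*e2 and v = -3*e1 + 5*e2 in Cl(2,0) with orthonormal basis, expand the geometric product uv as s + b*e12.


Expand: (4*e1 + 2*e2)(-3*e1 + 5*e2)
= 4*(-3)*e1e1 + 4*5*e1e2 + 2*(-3)*e2e1 + 2*5*e2e2
Using e1^2 = e2^2 = 1, e2e1 = -e1e2:
Scalar part s = 4*(-3) + 2*5 = -12 + 10 = -2
Bivector part b = 4*5 - 2*(-3) = 20 - (-6) = 26
uv = -2 + 26*e12


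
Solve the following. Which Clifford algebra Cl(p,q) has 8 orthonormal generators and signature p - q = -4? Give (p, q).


We need p + q = 8 and p - q = -4.
Adding: 2p = 8 + (-4) = 4, so p = 2.
Then q = 8 - 2 = 6.
(p, q) = (2, 6)


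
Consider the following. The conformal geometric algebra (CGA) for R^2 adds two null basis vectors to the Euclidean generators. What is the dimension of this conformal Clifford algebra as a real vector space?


The conformal model of R^2 uses Cl(3,1): the 2 Euclidean generators plus two extra orthogonal generators e+ (e+^2 = +1) and e- (e-^2 = -1), from which the null vectors e0, einf are built.
Number of generators m = 2 + 2 = 4.
dim Cl(p,q) = 2^m = 2^4 = 16
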